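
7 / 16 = 0.44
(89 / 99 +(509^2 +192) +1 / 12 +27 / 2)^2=10542739443132649 / 156816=67229998489.52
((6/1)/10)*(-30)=-18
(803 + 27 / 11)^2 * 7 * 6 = 3296983200 / 121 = 27247795.04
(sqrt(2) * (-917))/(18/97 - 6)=88949 * sqrt(2)/564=223.04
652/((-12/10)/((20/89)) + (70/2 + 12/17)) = 554200/25811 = 21.47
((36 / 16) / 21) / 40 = 3 / 1120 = 0.00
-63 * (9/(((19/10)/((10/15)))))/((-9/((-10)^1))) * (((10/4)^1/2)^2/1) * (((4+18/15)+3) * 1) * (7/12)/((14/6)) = -107625/152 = -708.06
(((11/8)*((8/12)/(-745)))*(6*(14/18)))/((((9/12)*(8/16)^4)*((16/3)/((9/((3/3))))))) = -0.21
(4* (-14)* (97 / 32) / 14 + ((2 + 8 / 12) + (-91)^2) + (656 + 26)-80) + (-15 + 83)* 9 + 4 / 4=9486.54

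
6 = 6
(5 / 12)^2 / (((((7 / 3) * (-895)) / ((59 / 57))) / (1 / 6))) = -295 / 20569248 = -0.00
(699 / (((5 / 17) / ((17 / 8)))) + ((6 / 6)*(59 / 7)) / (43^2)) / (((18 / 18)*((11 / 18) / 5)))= 2139243327 / 51772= 41320.47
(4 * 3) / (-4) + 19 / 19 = -2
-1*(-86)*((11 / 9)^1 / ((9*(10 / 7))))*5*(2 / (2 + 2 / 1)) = 3311 / 162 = 20.44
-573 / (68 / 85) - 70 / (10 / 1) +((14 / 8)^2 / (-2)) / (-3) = -69383 / 96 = -722.74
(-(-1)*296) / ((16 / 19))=703 / 2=351.50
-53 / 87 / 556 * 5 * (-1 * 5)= 1325 / 48372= 0.03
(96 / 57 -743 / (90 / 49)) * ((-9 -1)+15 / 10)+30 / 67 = 784706167 / 229140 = 3424.57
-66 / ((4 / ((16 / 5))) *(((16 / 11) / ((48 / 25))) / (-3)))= 26136 / 125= 209.09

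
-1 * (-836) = 836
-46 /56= -23 /28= -0.82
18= 18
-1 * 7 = -7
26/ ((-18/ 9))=-13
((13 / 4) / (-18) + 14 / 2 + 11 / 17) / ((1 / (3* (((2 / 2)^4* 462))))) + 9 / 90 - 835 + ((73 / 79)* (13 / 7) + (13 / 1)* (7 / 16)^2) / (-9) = 1030275684247 / 108299520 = 9513.21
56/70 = 4/5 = 0.80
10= 10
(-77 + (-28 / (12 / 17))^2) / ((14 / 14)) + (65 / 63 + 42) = 32329 / 21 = 1539.48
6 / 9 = 2 / 3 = 0.67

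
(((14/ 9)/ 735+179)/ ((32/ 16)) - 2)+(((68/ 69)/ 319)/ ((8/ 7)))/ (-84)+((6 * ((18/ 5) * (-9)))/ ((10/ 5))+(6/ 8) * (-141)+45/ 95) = -121170926417/ 1053886680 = -114.98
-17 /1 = -17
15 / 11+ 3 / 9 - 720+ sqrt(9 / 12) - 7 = -23935 / 33+ sqrt(3) / 2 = -724.44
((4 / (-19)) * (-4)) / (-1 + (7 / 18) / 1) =-288 / 209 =-1.38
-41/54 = -0.76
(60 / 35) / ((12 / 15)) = 2.14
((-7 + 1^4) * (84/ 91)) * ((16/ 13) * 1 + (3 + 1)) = -28.97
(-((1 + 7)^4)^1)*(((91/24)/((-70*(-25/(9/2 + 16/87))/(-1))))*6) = 542464/2175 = 249.41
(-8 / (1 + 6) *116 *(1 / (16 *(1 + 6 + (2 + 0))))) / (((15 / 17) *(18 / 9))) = -493 / 945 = -0.52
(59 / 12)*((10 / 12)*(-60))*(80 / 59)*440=-440000 / 3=-146666.67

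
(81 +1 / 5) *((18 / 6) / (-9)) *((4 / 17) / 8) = -203 / 255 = -0.80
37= 37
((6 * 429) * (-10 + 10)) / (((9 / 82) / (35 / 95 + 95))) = 0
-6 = -6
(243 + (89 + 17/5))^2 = 2812329/25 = 112493.16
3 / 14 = 0.21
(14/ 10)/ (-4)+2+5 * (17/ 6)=949/ 60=15.82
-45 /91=-0.49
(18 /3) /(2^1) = 3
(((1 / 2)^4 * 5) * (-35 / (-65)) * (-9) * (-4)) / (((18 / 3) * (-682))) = -0.00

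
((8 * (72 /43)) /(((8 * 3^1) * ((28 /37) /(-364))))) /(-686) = 5772 /14749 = 0.39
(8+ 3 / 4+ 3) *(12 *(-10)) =-1410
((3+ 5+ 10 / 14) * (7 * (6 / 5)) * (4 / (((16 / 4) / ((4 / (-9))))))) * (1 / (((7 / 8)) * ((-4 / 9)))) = 2928 / 35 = 83.66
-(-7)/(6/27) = 63/2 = 31.50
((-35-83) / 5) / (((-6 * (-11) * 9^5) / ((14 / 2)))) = -413 / 9743085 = -0.00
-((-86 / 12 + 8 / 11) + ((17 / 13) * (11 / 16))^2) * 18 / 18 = 8039623 / 1427712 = 5.63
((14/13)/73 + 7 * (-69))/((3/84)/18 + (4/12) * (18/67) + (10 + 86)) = -15477664104/3079333231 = -5.03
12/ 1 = 12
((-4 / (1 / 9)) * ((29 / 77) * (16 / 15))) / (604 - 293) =-5568 / 119735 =-0.05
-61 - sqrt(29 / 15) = -61 - sqrt(435) / 15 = -62.39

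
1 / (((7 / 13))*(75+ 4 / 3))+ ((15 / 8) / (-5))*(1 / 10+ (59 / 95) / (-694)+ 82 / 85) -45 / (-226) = -28501859685 / 162417922072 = -0.18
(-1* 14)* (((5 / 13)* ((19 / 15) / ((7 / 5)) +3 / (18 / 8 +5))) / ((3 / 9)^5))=-650430 / 377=-1725.28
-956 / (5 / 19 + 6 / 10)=-45410 / 41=-1107.56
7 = 7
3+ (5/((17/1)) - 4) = -12/17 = -0.71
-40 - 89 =-129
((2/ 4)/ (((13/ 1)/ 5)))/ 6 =5/ 156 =0.03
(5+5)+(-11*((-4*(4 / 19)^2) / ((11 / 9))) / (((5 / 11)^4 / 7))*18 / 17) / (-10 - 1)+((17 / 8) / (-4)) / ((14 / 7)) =-3792719609 / 245480000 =-15.45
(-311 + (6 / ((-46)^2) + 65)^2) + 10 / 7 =30682416915 / 7835548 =3915.80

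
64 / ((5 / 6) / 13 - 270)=-4992 / 21055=-0.24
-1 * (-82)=82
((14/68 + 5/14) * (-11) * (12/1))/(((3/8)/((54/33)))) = -38592/119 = -324.30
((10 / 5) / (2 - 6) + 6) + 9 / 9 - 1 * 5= 3 / 2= 1.50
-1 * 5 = -5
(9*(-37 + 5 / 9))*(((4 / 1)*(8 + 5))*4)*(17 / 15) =-1159808 / 15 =-77320.53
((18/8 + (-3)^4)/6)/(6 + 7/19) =2109/968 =2.18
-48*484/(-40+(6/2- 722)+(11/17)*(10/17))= 610368/19931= 30.62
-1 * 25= -25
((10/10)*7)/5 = 7/5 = 1.40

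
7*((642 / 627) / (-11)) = -1498 / 2299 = -0.65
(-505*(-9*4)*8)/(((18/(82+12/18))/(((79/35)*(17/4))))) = 134557856/21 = 6407516.95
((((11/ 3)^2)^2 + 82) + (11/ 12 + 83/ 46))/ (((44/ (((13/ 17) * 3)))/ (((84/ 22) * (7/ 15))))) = 1260185381/ 51095880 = 24.66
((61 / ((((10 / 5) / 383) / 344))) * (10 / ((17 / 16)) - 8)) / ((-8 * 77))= -12055308 / 1309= -9209.56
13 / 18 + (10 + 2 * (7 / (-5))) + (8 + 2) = 1613 / 90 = 17.92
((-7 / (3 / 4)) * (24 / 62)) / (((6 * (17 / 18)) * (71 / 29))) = -9744 / 37417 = -0.26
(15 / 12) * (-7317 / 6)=-12195 / 8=-1524.38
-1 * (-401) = 401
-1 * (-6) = 6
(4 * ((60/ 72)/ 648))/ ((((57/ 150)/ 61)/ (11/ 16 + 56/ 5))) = 483425/ 49248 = 9.82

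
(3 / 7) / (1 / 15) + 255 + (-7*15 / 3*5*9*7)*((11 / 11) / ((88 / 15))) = -996585 / 616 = -1617.83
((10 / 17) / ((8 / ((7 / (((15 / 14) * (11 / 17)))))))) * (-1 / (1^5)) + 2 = 83 / 66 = 1.26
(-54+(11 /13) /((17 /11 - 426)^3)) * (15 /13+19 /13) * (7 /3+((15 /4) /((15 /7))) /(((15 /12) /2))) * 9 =-80168100014409198 /12286559573015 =-6524.86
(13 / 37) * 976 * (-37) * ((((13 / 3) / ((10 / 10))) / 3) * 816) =-44864768 / 3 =-14954922.67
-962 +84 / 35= -4798 / 5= -959.60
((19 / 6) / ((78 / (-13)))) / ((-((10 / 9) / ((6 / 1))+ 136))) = 57 / 14708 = 0.00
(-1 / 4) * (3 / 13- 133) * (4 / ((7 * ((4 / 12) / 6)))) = 31068 / 91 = 341.41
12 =12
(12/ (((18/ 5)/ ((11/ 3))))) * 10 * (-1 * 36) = -4400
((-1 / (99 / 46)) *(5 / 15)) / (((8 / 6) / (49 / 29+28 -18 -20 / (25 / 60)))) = 2691 / 638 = 4.22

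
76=76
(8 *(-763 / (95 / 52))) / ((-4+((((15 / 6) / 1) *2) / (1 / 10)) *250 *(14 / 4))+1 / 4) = -1269632 / 16623575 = -0.08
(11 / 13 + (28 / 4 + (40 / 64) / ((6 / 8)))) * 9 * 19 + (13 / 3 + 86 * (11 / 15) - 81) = 191177 / 130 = 1470.59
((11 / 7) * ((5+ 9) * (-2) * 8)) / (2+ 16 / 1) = -176 / 9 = -19.56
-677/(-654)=677/654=1.04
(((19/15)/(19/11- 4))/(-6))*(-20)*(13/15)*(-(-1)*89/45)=-483626/151875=-3.18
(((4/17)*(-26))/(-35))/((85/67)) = 6968/50575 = 0.14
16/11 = 1.45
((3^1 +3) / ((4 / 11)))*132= 2178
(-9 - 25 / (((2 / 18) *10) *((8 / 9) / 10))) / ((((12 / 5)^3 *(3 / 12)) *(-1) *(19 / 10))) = 39.92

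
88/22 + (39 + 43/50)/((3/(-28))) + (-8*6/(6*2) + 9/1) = -27227/75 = -363.03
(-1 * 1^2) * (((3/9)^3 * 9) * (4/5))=-4/15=-0.27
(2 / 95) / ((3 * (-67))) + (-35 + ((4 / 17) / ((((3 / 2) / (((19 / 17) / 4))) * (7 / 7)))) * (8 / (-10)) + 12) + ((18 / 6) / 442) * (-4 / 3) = -1653190237 / 71739915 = -23.04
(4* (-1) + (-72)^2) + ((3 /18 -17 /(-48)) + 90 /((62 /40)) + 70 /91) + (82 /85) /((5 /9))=43088057747 /8221200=5241.09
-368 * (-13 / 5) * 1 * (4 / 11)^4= 1224704 / 73205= 16.73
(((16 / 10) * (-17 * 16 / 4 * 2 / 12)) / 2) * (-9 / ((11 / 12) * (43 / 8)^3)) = 2506752 / 4372885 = 0.57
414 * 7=2898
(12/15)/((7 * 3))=4/105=0.04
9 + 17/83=764/83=9.20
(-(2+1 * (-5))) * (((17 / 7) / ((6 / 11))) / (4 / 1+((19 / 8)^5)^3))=3289738790305792 / 106268874371542075389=0.00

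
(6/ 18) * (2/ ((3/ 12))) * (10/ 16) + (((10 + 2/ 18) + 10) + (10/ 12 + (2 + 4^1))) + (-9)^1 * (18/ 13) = 3779/ 234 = 16.15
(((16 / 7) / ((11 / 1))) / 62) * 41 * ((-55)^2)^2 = 272855000 / 217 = 1257396.31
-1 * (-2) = 2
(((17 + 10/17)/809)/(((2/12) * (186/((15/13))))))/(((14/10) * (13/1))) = 0.00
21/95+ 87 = 87.22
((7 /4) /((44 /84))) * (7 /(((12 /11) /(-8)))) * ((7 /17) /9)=-2401 /306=-7.85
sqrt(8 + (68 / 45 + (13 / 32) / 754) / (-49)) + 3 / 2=3 / 2 + sqrt(4728970115) / 24360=4.32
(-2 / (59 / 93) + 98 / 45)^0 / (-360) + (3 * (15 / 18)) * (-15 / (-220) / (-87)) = -68 / 14355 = -0.00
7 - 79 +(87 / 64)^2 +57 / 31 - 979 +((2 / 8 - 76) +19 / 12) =-427203155 / 380928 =-1121.48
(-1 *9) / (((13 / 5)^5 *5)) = -5625 / 371293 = -0.02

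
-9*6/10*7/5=-189/25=-7.56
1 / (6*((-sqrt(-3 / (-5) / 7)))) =-sqrt(105) / 18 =-0.57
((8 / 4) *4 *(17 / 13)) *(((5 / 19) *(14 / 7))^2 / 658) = 6800 / 1543997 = 0.00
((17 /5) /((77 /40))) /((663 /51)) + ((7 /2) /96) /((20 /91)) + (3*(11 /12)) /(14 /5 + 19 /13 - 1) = 233245081 /203723520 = 1.14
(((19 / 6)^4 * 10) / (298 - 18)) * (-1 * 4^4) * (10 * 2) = -10425680 / 567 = -18387.44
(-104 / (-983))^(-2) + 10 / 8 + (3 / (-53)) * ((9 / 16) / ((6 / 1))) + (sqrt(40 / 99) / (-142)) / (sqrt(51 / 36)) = 51926835 / 573248 - 2 * sqrt(5610) / 39831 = 90.58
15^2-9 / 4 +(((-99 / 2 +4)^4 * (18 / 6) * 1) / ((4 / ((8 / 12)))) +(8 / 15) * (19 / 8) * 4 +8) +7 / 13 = 13373592251 / 6240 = 2143203.89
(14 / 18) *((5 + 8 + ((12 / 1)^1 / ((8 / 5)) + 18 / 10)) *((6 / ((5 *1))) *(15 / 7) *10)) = 446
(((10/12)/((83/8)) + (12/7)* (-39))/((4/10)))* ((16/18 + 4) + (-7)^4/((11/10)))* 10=-630187025200/172557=-3652051.35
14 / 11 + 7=91 / 11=8.27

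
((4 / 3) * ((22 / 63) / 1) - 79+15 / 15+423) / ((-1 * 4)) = -86.37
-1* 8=-8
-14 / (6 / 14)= -98 / 3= -32.67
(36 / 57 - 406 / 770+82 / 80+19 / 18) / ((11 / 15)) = 164389 / 55176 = 2.98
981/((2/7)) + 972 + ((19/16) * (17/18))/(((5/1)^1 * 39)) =247413203/56160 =4405.51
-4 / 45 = -0.09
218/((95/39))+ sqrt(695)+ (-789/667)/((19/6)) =sqrt(695)+ 5647164/63365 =115.48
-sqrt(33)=-5.74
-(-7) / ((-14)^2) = 1 / 28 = 0.04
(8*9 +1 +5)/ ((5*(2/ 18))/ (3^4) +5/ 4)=227448/ 3665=62.06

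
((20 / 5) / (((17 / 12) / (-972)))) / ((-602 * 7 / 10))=233280 / 35819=6.51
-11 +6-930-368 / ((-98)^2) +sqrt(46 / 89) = -934.32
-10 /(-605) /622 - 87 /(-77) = 297634 /263417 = 1.13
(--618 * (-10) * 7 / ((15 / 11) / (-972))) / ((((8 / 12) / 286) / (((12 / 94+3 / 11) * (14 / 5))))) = 3485115650016 / 235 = 14830279361.77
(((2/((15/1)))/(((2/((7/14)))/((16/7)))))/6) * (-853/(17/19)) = -12.11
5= 5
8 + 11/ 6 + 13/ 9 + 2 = 239/ 18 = 13.28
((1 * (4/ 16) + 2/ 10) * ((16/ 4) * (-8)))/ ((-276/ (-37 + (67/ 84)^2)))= -256583/ 135240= -1.90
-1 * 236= -236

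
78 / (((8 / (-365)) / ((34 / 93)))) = -80665 / 62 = -1301.05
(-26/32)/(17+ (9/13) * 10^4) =-169/1443536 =-0.00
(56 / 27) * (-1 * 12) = -224 / 9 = -24.89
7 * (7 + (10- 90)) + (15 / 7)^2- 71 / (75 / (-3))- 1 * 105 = -745496 / 1225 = -608.57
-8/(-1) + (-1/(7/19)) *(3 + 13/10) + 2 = -1.67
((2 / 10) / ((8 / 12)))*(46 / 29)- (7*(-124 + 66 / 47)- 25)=6022048 / 6815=883.65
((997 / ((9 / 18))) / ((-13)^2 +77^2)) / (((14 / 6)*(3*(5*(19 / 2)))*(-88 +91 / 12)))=-23928 / 1956619525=-0.00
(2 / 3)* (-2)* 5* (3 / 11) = -20 / 11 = -1.82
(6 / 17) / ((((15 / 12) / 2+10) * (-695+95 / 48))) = -2304 / 48067925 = -0.00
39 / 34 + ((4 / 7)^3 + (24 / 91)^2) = 2765545 / 1970878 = 1.40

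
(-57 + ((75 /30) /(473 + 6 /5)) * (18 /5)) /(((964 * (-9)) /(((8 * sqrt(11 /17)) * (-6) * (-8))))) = 2.03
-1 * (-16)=16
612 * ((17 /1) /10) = 5202 /5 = 1040.40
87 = 87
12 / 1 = 12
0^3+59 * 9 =531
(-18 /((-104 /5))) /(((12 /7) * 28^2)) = 15 /23296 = 0.00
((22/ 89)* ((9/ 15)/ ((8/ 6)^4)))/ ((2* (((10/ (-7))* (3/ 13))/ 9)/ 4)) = -729729/ 284800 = -2.56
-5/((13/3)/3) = -45/13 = -3.46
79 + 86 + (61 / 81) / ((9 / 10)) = 120895 / 729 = 165.84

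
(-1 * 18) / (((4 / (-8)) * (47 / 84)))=64.34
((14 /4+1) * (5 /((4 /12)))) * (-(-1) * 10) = 675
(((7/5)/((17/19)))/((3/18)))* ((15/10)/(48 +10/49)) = 58653/200770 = 0.29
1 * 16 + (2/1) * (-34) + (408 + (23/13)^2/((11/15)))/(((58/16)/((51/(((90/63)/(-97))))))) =-106173648872/269555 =-393884.92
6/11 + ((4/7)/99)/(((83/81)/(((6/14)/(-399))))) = 3245430/5950021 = 0.55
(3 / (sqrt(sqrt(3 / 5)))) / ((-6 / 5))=-5 * 3^(3 / 4) * 5^(1 / 4) / 6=-2.84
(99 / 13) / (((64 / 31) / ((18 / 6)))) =9207 / 832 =11.07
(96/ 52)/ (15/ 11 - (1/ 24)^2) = 152064/ 112177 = 1.36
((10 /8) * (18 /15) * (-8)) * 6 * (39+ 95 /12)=-3378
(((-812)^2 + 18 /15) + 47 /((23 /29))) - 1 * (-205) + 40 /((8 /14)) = 75863138 /115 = 659679.46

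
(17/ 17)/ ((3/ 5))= 5/ 3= 1.67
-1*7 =-7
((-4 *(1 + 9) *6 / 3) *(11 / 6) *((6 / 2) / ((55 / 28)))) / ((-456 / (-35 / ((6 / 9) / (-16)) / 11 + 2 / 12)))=70714 / 1881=37.59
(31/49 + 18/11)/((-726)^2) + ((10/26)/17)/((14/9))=913429453/62784766044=0.01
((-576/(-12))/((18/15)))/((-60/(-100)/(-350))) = -70000/3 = -23333.33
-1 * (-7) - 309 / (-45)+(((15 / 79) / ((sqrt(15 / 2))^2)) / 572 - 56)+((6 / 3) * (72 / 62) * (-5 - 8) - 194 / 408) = -8668600819 / 119070380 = -72.80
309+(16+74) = 399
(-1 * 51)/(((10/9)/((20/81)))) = -34/3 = -11.33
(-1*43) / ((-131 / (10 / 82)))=215 / 5371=0.04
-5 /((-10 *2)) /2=1 /8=0.12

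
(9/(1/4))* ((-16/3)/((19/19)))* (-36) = 6912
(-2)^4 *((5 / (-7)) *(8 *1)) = -640 / 7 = -91.43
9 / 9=1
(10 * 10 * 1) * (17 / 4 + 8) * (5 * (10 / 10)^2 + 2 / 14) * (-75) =-472500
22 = 22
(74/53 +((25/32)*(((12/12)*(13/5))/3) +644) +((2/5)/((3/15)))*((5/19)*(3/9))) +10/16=62534579/96672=646.87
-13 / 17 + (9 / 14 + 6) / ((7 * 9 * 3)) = -10939 / 14994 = -0.73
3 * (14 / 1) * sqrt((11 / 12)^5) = 33.79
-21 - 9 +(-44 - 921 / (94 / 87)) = -87083 / 94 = -926.41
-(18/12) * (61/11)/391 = -183/8602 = -0.02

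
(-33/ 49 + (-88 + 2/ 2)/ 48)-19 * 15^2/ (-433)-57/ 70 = 11156279/ 1697360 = 6.57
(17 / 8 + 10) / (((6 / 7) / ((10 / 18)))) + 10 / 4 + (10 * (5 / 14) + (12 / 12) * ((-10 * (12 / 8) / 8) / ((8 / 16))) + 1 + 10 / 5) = 39857 / 3024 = 13.18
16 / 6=8 / 3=2.67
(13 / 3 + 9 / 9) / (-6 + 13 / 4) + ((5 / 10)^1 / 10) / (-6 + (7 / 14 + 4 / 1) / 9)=-643 / 330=-1.95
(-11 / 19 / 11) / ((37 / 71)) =-71 / 703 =-0.10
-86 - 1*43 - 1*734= -863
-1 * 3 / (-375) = 1 / 125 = 0.01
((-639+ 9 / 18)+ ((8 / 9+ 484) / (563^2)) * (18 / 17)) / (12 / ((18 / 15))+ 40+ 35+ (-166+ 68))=49.12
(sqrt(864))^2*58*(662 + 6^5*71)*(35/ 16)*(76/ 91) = 657870461280/ 13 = 50605420098.46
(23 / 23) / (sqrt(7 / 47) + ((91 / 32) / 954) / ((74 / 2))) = 2.59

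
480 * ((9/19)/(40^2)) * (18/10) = 243/950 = 0.26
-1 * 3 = -3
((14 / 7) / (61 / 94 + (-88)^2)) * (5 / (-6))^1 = -470 / 2183991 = -0.00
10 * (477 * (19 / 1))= 90630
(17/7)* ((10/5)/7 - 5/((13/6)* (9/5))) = -4624/1911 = -2.42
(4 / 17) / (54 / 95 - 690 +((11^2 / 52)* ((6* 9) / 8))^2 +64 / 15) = -49320960 / 91908127531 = -0.00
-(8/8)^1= -1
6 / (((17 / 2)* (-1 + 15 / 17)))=-6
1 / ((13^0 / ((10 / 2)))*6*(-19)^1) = -5 / 114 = -0.04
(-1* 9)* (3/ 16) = -27/ 16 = -1.69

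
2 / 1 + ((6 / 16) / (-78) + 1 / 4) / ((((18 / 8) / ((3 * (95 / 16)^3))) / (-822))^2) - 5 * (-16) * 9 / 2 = 703643944190566499 / 54525952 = 12904753028.26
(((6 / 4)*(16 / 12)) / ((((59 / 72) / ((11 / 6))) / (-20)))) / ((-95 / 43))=45408 / 1121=40.51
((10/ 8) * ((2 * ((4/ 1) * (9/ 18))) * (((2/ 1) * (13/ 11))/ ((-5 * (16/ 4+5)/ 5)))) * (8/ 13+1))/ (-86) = 35/ 1419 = 0.02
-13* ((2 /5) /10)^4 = -13 /390625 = -0.00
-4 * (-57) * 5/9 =380/3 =126.67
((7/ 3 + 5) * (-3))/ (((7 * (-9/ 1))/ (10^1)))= 220/ 63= 3.49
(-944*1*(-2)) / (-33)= -1888 / 33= -57.21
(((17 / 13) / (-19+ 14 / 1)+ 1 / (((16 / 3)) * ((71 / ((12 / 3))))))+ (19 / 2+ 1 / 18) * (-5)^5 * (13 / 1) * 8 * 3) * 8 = -1031914027798 / 13845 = -74533335.34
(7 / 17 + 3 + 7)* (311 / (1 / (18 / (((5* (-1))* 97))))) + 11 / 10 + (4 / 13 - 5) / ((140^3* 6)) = -42026317670189 / 352938768000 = -119.08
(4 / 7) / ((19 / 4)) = 16 / 133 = 0.12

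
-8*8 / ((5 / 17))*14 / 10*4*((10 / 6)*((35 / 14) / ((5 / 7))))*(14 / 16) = -6219.73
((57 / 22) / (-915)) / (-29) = 19 / 194590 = 0.00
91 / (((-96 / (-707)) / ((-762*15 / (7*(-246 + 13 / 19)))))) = 332668245 / 74576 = 4460.79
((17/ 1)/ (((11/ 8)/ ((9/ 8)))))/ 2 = 153/ 22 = 6.95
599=599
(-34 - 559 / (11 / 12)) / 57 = -7082 / 627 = -11.30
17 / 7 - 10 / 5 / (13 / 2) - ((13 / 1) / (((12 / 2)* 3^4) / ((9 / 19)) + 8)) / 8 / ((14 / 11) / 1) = 290103 / 136864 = 2.12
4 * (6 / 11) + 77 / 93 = 3079 / 1023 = 3.01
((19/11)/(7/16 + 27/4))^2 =92416/1600225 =0.06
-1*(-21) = 21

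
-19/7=-2.71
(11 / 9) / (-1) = -11 / 9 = -1.22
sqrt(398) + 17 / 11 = 21.50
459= 459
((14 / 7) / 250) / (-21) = -1 / 2625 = -0.00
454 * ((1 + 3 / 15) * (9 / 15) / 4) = 2043 / 25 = 81.72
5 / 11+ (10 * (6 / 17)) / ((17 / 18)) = 13325 / 3179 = 4.19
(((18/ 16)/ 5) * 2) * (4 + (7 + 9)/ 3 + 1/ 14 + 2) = 1437/ 280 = 5.13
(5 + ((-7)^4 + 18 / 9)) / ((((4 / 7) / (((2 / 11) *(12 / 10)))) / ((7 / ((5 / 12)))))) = 4247712 / 275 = 15446.23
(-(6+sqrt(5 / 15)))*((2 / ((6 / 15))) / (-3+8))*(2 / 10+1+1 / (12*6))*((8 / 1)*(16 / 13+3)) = -9614 / 39 -4807*sqrt(3) / 351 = -270.23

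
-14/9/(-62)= 7/279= 0.03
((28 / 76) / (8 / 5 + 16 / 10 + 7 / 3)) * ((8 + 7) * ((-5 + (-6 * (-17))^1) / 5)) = 30555 / 1577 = 19.38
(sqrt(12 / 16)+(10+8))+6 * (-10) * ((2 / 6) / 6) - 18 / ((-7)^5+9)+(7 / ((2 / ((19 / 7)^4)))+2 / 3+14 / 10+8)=sqrt(3) / 2+18556179689 / 86425710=215.57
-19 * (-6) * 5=570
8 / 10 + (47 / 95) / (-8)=561 / 760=0.74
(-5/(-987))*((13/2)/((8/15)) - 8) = 335/15792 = 0.02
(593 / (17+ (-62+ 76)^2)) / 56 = 593 / 11928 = 0.05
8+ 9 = 17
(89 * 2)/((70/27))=2403/35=68.66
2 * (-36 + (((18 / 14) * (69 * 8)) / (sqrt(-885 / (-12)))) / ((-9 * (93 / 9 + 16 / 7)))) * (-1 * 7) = 46368 * sqrt(295) / 78175 + 504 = 514.19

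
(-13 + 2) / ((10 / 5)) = -11 / 2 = -5.50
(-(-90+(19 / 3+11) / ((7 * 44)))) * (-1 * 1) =-20777 / 231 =-89.94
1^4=1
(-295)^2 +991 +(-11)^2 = 88137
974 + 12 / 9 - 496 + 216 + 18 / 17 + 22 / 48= 284315 / 408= 696.85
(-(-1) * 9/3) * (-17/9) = -17/3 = -5.67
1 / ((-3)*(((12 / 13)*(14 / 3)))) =-13 / 168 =-0.08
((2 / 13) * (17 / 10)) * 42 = 714 / 65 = 10.98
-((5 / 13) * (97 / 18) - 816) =190459 / 234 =813.93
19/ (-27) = -0.70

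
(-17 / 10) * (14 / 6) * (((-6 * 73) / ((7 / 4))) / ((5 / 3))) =14892 / 25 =595.68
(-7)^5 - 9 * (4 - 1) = -16834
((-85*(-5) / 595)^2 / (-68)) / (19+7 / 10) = -0.00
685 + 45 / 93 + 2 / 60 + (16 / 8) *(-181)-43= 260881 / 930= 280.52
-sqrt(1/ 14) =-sqrt(14)/ 14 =-0.27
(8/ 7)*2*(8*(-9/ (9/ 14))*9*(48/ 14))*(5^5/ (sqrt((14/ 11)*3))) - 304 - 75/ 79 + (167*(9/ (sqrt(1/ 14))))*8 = -28800000*sqrt(462)/ 49 - 24091/ 79 + 12024*sqrt(14) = -12588632.31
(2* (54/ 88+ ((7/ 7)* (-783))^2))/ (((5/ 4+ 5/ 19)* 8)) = 512542917/ 5060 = 101293.07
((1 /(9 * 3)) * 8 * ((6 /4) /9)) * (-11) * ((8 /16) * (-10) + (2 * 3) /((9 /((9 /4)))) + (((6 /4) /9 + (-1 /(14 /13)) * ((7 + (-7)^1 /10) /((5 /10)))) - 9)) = 15862 /1215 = 13.06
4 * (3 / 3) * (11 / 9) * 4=176 / 9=19.56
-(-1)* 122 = 122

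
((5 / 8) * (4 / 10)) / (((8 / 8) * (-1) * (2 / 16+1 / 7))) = -14 / 15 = -0.93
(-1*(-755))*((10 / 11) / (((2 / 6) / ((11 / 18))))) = 3775 / 3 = 1258.33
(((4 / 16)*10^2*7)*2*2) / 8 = 175 / 2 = 87.50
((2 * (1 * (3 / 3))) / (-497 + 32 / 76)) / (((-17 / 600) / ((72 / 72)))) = 1520 / 10693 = 0.14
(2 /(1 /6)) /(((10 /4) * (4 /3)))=18 /5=3.60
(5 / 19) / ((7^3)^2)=5 / 2235331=0.00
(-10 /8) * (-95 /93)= 475 /372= 1.28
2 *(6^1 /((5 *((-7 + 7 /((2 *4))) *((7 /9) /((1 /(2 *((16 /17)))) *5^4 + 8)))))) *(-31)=9107397 /1715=5310.44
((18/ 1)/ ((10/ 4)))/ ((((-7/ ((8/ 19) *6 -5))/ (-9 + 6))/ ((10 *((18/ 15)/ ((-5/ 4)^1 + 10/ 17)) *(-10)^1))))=-920448/ 665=-1384.13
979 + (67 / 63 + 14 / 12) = 123635 / 126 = 981.23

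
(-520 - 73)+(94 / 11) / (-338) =-1102434 / 1859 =-593.03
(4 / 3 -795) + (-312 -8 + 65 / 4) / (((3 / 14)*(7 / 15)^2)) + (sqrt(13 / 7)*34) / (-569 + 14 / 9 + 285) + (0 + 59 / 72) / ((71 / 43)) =-261298309 / 35784 -153*sqrt(91) / 8897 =-7302.26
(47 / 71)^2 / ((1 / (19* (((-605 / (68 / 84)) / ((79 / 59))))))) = -31461251745 / 6770063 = -4647.11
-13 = -13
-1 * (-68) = 68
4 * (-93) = -372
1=1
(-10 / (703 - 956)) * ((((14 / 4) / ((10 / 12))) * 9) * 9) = 3402 / 253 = 13.45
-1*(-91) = 91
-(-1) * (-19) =-19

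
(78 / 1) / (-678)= -13 / 113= -0.12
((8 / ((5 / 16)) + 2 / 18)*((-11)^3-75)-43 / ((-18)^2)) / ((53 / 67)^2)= -262888979303 / 4550580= -57770.43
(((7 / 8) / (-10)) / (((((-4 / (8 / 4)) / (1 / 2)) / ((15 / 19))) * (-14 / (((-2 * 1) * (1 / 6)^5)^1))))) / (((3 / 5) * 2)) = 5 / 18911232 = 0.00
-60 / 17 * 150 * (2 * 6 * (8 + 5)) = -1404000 / 17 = -82588.24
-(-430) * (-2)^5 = -13760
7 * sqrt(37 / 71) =7 * sqrt(2627) / 71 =5.05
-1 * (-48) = 48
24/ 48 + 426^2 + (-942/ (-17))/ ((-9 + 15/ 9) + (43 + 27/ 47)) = 15764996377/ 86870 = 181478.03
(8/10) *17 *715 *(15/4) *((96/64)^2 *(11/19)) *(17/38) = 61370595/2888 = 21250.21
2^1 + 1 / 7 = 15 / 7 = 2.14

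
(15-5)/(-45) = -2/9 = -0.22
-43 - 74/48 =-1069/24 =-44.54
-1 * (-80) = 80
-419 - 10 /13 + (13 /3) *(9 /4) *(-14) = -14463 /26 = -556.27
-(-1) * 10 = 10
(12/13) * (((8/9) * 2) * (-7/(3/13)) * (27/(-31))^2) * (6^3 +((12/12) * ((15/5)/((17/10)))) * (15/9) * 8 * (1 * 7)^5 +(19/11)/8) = -2684993840424/179707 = -14940953.00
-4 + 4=0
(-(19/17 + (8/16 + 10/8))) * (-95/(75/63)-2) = 234.57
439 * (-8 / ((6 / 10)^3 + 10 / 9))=-3951000 / 1493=-2646.35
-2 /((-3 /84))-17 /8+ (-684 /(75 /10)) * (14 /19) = -533 /40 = -13.32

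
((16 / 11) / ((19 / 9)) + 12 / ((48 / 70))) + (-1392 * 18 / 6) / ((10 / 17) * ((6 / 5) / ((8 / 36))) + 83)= -18536261 / 612370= -30.27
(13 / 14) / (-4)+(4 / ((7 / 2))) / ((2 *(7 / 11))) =261 / 392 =0.67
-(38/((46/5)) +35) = -39.13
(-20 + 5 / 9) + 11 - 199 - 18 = -2029 / 9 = -225.44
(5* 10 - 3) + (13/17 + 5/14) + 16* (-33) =-114211/238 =-479.88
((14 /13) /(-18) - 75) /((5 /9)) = -135.11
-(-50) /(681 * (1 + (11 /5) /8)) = 2000 /34731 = 0.06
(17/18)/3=17/54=0.31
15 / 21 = 5 / 7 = 0.71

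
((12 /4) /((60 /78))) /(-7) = -39 /70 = -0.56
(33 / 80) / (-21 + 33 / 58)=-319 / 15800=-0.02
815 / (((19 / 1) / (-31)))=-25265 / 19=-1329.74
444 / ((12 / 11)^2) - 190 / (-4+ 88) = 10383 / 28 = 370.82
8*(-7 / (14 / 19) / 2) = -38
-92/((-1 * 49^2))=92/2401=0.04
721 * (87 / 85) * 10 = 125454 / 17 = 7379.65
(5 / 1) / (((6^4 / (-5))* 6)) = -25 / 7776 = -0.00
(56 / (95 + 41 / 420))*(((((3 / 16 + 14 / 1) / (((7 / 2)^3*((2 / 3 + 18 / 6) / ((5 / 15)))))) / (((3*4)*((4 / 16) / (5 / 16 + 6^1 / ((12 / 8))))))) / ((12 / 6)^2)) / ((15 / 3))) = 15663 / 12301828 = 0.00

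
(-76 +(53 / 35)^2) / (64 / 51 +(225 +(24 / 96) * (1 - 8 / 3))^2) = -221032368 / 151256258825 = -0.00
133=133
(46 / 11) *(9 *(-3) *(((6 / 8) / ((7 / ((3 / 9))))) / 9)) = -69 / 154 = -0.45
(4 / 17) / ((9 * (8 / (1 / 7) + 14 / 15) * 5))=0.00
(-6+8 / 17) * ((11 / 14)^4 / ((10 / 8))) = -688127 / 408170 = -1.69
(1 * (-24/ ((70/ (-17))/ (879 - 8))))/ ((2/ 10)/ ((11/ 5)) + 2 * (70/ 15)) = 5863572/ 10885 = 538.68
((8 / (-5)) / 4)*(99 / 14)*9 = -891 / 35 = -25.46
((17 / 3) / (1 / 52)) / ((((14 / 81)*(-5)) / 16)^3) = -80178149376 / 42875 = -1870044.30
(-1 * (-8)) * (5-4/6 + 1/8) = 107/3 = 35.67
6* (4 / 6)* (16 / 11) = 64 / 11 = 5.82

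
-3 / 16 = -0.19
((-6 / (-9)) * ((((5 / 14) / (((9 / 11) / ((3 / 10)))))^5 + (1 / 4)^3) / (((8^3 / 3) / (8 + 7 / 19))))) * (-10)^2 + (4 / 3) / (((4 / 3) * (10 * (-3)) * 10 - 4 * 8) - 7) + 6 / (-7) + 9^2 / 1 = 59675906176934137 / 744171906465792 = 80.19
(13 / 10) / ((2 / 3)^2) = 117 / 40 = 2.92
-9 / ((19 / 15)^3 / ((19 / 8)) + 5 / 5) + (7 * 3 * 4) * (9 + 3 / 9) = 4879817 / 6263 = 779.15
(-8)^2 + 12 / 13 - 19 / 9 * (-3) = 71.26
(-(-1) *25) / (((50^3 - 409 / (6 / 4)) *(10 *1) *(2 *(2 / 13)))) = 195 / 2993456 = 0.00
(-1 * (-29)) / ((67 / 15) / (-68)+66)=29580 / 67253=0.44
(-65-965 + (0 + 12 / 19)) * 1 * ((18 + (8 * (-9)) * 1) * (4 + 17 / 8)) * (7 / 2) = 90563319 / 76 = 1191622.62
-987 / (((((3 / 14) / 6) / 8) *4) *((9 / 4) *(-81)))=303.28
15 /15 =1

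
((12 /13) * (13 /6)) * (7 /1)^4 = 4802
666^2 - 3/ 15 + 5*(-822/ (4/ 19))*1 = 4240333/ 10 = 424033.30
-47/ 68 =-0.69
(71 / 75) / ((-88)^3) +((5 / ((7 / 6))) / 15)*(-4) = -408883697 / 357772800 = -1.14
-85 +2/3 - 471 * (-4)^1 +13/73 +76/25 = 9870794/5475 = 1802.88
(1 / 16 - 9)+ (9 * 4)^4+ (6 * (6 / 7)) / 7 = 1679607.80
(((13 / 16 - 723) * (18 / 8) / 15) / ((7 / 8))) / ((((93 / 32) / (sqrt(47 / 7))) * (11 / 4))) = -36976 * sqrt(329) / 16709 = -40.14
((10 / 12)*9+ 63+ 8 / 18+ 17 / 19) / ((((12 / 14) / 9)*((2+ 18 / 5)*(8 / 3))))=122845 / 2432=50.51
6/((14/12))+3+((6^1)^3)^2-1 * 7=326600/7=46657.14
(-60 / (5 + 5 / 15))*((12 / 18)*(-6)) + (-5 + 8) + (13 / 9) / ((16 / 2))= 3469 / 72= 48.18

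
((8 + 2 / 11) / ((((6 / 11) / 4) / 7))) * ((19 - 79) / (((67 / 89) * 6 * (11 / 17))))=-6354600 / 737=-8622.25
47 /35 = 1.34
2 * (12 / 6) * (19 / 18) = 38 / 9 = 4.22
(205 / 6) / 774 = 205 / 4644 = 0.04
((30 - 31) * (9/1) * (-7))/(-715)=-63/715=-0.09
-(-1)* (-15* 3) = -45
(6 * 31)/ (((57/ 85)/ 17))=89590/ 19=4715.26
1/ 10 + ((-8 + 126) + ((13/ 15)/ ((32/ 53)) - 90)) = 14177/ 480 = 29.54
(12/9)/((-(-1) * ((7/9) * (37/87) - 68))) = -1044/52985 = -0.02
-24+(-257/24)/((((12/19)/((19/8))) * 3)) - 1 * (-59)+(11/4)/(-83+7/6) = 73115165/3393792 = 21.54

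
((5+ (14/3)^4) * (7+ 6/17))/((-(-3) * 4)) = 4852625/16524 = 293.67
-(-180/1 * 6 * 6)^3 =272097792000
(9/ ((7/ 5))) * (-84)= -540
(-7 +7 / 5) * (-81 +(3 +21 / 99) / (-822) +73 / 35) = 149851444 / 339075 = 441.94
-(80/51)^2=-2.46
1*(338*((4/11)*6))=8112/11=737.45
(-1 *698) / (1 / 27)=-18846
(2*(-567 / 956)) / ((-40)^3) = 567 / 30592000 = 0.00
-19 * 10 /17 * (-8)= 1520 /17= 89.41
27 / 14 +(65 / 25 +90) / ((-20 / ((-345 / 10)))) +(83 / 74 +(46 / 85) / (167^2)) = 3997850725409 / 24559053400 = 162.79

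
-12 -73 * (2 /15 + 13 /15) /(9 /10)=-93.11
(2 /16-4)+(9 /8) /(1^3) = -11 /4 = -2.75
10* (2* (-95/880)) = -95/44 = -2.16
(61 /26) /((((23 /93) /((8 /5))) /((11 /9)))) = 83204 /4485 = 18.55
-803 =-803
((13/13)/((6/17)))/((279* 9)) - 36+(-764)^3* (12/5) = -1070265021.60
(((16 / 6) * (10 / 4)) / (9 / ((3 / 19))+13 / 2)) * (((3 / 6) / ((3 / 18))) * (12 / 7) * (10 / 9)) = 1600 / 2667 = 0.60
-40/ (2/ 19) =-380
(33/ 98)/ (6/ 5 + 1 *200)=165/ 98588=0.00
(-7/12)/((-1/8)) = 14/3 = 4.67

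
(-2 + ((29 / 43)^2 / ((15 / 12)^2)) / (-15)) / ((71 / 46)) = -64409476 / 49229625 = -1.31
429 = 429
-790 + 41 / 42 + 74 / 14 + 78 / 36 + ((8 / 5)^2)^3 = -83649367 / 109375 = -764.79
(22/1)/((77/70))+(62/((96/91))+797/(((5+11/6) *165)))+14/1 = 10118027/108240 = 93.48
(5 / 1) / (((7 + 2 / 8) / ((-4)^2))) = 320 / 29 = 11.03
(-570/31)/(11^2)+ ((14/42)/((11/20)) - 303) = -302.55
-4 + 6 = 2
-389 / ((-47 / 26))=10114 / 47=215.19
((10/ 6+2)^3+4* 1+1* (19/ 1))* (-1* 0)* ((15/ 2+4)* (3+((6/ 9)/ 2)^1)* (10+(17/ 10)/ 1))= 0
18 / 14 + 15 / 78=269 / 182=1.48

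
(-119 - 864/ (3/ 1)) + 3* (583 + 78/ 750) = 167789/ 125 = 1342.31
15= 15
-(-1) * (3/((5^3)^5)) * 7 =21/30517578125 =0.00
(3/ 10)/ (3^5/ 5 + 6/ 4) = 1/ 167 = 0.01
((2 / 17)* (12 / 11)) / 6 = 4 / 187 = 0.02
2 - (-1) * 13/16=45/16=2.81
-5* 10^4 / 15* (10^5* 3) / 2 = -500000000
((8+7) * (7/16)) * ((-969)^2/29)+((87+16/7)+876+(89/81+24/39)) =730020839539/3420144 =213447.40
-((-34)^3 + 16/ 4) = 39300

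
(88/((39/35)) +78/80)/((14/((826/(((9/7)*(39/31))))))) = 1596802963/547560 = 2916.22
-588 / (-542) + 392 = 106526 / 271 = 393.08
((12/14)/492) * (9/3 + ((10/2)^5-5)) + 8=7715/574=13.44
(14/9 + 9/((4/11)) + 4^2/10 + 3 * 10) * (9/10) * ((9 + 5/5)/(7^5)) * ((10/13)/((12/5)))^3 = 4653125/4557597408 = 0.00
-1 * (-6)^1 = 6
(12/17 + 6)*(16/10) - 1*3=657/85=7.73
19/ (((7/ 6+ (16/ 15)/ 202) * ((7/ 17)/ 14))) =1957380/ 3551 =551.22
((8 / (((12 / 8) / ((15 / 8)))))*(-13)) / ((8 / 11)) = -715 / 4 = -178.75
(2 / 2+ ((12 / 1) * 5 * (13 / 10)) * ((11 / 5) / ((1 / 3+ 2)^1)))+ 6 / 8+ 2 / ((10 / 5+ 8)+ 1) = 116231 / 1540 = 75.47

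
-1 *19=-19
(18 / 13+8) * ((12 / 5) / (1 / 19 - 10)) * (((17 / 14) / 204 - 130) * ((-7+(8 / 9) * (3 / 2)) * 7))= -430293817 / 36855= -11675.32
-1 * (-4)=4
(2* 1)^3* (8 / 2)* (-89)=-2848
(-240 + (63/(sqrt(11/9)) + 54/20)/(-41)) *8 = -393708/205 -1512 *sqrt(11)/451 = -1931.65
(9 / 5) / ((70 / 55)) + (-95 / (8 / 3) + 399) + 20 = 107741 / 280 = 384.79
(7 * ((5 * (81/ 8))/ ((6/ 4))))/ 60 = 63/ 16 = 3.94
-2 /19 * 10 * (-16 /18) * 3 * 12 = 640 /19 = 33.68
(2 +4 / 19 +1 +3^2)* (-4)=-928 / 19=-48.84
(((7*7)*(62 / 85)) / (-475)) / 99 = -3038 / 3997125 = -0.00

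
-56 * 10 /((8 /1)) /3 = -70 /3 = -23.33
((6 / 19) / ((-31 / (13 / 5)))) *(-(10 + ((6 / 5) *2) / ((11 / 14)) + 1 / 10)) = 0.35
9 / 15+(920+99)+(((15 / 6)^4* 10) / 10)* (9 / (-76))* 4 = 1521667 / 1520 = 1001.10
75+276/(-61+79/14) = 54261/775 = 70.01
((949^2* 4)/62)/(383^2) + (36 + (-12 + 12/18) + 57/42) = 5045913871/190989078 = 26.42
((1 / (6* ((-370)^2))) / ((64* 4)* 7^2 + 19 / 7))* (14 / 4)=49 / 144282195600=0.00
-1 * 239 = -239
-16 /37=-0.43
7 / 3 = 2.33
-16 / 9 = -1.78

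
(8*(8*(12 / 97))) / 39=256 / 1261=0.20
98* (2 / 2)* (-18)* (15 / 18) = -1470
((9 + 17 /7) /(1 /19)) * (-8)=-12160 /7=-1737.14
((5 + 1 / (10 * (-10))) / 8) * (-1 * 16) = -499 / 50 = -9.98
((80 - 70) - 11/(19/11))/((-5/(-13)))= 897/95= 9.44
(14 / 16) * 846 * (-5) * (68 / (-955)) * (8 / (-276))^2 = 22372 / 101039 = 0.22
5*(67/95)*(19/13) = 67/13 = 5.15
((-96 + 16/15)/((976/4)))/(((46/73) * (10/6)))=-12994/35075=-0.37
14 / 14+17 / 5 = 22 / 5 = 4.40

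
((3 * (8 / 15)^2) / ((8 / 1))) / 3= 8 / 225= 0.04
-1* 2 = -2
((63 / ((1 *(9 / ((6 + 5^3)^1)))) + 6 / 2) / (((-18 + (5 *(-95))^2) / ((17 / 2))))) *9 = 180 / 577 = 0.31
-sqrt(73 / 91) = -sqrt(6643) / 91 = -0.90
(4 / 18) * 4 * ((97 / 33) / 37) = 776 / 10989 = 0.07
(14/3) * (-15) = -70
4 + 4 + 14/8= 39/4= 9.75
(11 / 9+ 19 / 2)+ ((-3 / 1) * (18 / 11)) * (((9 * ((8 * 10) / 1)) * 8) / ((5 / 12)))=-13434805 / 198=-67852.55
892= 892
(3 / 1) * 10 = 30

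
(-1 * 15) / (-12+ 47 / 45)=675 / 493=1.37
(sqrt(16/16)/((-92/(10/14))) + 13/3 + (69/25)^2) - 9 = 3553877/1207500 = 2.94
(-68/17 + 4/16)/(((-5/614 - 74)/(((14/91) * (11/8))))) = 1535/143208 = 0.01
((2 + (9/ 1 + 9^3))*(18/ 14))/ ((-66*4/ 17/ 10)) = -47175/ 77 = -612.66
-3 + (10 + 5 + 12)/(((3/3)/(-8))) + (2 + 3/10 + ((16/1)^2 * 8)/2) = 8073/10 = 807.30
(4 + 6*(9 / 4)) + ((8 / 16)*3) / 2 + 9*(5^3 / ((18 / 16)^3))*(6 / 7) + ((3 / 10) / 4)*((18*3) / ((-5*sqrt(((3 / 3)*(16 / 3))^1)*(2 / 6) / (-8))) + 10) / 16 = 243*sqrt(3) / 800 + 8413319 / 12096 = 696.07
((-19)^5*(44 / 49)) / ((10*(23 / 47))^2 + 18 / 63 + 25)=-240666918404 / 5329051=-45161.31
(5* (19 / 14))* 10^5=4750000 / 7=678571.43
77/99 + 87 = 790/9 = 87.78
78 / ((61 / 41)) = 3198 / 61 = 52.43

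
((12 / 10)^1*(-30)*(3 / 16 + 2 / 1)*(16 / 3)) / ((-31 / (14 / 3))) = 1960 / 31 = 63.23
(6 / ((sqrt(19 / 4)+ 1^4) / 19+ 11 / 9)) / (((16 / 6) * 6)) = 0.27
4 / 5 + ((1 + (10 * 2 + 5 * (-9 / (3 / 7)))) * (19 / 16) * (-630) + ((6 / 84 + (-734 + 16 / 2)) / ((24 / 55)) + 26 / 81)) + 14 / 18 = 61180.81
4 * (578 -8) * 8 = 18240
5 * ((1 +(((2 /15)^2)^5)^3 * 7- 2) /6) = -191751059232884086668491356009197857 /230101271079460904002189636230468750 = -0.83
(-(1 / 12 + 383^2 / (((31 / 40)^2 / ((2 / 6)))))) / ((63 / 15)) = -4694052805 / 242172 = -19383.14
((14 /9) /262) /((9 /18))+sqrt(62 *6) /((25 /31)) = 14 /1179+62 *sqrt(93) /25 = 23.93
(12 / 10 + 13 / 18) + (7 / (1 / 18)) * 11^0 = 11513 / 90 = 127.92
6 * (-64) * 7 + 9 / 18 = -5375 / 2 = -2687.50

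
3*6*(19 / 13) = 342 / 13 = 26.31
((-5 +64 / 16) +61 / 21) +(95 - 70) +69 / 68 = 39869 / 1428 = 27.92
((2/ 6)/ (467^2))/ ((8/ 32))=4/ 654267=0.00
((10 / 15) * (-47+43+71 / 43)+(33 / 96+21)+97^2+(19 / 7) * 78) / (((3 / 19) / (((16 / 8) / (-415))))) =-5292861559 / 17987760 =-294.25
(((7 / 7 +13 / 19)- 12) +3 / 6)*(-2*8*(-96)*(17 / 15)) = -1623296 / 95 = -17087.33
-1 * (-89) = 89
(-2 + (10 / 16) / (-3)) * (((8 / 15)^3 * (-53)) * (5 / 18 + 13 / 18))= 179776 / 10125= 17.76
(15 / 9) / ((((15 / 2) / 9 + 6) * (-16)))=-5 / 328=-0.02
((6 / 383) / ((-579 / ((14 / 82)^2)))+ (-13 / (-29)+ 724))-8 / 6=7817184900803 / 10810431993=723.11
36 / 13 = 2.77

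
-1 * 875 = -875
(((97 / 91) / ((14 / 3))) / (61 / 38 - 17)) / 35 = -1843 / 4347525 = -0.00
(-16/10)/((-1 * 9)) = 8/45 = 0.18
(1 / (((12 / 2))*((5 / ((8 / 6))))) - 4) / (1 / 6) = -356 / 15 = -23.73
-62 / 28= -2.21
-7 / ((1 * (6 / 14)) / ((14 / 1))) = -686 / 3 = -228.67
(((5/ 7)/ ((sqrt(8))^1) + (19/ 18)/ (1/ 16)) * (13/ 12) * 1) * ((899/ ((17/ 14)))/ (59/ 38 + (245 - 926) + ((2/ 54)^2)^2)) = -664341718248/ 33323096771 - 196680113955 * sqrt(2)/ 933046709588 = -20.23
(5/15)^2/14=1/126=0.01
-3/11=-0.27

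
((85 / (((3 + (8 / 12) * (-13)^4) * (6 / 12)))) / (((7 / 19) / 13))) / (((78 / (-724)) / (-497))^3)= 30924189093.45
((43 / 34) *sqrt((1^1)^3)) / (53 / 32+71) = 688 / 39525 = 0.02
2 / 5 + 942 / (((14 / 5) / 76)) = 894914 / 35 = 25568.97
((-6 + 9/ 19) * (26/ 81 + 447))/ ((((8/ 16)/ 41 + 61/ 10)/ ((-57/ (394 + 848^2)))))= 37138825/ 1159111278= 0.03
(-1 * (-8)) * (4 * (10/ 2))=160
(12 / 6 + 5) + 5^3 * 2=257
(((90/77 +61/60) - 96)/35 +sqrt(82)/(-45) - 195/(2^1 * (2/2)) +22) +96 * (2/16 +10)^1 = 144530627/161700 - sqrt(82)/45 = 893.62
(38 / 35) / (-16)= -19 / 280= -0.07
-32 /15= -2.13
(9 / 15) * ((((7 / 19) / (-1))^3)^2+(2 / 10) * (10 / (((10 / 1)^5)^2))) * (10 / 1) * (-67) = -118237254456222081 / 117614702500000000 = -1.01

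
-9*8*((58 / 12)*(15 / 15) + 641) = -46500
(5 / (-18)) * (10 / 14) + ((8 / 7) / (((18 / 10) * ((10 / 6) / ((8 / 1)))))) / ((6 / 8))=487 / 126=3.87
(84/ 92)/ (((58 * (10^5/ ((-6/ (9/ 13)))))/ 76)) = -1729/ 16675000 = -0.00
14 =14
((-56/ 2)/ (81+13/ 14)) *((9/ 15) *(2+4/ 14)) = -2688/ 5735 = -0.47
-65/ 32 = -2.03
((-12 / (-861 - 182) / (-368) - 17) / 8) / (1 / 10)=-8156275 / 383824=-21.25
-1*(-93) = 93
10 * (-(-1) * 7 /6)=11.67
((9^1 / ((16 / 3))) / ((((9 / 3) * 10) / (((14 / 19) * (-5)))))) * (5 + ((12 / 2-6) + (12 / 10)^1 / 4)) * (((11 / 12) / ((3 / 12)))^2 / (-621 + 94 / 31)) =1391621 / 58237280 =0.02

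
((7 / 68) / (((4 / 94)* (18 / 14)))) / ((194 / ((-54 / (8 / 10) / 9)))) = -11515 / 158304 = -0.07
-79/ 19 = -4.16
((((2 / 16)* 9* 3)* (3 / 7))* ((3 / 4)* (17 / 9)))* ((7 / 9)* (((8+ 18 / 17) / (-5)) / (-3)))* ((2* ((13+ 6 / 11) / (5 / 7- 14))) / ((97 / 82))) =-299341 / 180420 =-1.66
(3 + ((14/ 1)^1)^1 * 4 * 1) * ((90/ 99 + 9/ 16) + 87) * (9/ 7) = 8268201/ 1232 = 6711.20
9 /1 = 9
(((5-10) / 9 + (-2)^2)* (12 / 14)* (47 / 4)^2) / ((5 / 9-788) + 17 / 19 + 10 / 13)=-50742939 / 97820240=-0.52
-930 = -930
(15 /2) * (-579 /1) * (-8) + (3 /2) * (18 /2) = 34753.50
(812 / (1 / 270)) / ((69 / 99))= 7234920 / 23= 314561.74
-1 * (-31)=31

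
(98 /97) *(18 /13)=1764 /1261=1.40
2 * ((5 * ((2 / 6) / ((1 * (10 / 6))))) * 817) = 1634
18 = 18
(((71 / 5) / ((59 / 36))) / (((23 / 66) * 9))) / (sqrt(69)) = 6248 * sqrt(69) / 156055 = 0.33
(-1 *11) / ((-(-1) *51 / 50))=-550 / 51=-10.78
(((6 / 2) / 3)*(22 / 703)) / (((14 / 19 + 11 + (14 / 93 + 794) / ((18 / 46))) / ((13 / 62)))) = 3861 / 1201083751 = 0.00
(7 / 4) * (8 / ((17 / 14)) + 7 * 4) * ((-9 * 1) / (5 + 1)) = -3087 / 34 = -90.79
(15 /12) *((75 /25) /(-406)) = -15 /1624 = -0.01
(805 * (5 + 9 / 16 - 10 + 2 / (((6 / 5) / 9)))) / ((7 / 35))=680225 / 16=42514.06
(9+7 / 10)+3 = 127 / 10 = 12.70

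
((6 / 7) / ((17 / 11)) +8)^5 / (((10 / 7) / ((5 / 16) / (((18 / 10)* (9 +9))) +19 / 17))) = 1697107300487023477 / 46942985566890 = 36152.52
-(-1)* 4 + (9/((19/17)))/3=127/19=6.68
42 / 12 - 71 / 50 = 52 / 25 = 2.08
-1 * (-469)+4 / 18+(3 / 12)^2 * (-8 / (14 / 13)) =118127 / 252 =468.76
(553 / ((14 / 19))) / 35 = 1501 / 70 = 21.44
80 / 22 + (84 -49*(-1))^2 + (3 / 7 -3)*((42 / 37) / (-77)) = 50406429 / 2849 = 17692.67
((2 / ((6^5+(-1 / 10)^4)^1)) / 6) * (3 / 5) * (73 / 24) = 18250 / 233280003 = 0.00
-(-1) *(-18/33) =-6/11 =-0.55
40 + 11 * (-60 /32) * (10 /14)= 1415 /56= 25.27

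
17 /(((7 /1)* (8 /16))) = 34 /7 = 4.86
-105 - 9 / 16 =-1689 / 16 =-105.56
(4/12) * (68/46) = 34/69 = 0.49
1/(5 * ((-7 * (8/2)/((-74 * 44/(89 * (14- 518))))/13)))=-5291/784980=-0.01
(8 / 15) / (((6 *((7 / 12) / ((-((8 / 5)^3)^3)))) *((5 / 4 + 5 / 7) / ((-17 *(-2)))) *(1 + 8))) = -292057776128 / 14501953125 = -20.14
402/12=67/2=33.50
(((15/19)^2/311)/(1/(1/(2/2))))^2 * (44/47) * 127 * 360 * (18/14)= 916571700000/4146971778089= 0.22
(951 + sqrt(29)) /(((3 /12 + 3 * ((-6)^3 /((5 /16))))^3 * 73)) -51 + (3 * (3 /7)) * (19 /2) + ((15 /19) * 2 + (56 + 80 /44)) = 20.61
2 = 2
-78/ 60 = -13/ 10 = -1.30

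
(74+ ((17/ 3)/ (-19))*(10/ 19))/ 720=19993/ 194940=0.10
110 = 110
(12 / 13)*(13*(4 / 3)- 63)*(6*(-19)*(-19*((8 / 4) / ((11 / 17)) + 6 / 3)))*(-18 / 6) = 199410624 / 143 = 1394479.89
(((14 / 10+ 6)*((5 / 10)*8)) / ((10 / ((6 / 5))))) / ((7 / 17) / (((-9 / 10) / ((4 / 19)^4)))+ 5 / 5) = 8852966172 / 2490149125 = 3.56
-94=-94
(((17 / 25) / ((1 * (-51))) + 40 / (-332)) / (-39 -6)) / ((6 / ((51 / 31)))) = 14161 / 17367750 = 0.00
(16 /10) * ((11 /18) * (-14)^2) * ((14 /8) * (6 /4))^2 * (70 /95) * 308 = 28471058 /95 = 299695.35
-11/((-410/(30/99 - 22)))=-358/615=-0.58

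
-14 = -14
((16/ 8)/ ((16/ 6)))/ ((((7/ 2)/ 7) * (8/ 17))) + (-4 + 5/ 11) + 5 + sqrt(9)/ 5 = 4613/ 880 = 5.24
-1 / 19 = -0.05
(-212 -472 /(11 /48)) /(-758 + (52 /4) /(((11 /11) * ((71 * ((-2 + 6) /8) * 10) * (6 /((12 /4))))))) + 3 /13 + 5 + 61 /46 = 33821085917 /3540062526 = 9.55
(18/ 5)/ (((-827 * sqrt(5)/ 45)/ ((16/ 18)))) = -144 * sqrt(5)/ 4135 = -0.08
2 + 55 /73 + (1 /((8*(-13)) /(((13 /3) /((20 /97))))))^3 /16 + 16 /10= 562271576471 /129171456000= 4.35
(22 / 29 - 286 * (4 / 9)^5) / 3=-7193978 / 5137263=-1.40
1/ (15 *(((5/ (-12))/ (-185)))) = 148/ 5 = 29.60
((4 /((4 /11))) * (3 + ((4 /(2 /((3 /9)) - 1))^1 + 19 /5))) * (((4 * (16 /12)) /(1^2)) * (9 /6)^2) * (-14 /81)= -23408 /135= -173.39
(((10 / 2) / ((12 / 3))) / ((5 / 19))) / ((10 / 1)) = 19 / 40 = 0.48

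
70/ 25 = 14/ 5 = 2.80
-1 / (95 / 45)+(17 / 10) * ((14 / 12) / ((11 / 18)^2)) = 55602 / 11495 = 4.84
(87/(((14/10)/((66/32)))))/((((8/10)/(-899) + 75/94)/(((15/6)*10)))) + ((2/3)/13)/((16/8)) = 2956910206069/735459816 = 4020.49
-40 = -40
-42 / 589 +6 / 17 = 2820 / 10013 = 0.28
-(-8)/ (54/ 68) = 272/ 27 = 10.07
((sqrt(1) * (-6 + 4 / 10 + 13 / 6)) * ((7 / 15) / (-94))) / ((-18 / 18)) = -721 / 42300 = -0.02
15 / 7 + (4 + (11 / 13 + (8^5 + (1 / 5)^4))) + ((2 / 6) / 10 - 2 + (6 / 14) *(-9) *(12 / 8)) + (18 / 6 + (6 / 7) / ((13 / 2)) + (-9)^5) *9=-85081401227 / 170625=-498645.57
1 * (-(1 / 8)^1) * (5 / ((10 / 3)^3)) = -27 / 1600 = -0.02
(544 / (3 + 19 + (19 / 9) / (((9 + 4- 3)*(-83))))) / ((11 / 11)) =4063680 / 164321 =24.73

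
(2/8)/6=1/24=0.04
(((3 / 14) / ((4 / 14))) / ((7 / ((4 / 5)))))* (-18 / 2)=-27 / 35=-0.77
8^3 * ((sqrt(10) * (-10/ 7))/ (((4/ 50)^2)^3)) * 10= -195312500000 * sqrt(10)/ 7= -88233193643.09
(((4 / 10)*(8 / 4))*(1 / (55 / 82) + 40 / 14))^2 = 44836416 / 3705625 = 12.10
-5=-5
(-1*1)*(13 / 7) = -1.86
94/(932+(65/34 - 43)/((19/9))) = 60724/589499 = 0.10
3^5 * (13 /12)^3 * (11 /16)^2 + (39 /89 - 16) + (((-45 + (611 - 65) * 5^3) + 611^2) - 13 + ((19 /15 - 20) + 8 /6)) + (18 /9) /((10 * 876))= 705145542491291 /1596702720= 441626.07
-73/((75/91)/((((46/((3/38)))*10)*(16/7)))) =-53083264/45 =-1179628.09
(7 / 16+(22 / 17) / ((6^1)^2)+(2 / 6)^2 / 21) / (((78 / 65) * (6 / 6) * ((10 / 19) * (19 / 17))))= 24611 / 36288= 0.68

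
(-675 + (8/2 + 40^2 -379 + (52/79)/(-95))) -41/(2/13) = 4255231/15010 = 283.49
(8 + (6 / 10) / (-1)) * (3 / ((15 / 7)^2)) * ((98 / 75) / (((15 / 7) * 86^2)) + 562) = 4238904308359 / 1560093750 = 2717.08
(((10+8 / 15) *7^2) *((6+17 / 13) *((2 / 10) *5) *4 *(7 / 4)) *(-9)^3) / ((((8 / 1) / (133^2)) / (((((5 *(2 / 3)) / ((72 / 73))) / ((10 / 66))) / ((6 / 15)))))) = -2373198566672.92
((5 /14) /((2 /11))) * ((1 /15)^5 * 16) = 44 /1063125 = 0.00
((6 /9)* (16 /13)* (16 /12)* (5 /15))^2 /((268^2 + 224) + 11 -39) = 4096 /2218234005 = 0.00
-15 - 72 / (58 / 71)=-2991 / 29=-103.14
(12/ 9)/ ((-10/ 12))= -8/ 5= -1.60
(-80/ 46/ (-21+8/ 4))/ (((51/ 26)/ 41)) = 42640/ 22287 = 1.91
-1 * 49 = -49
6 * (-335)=-2010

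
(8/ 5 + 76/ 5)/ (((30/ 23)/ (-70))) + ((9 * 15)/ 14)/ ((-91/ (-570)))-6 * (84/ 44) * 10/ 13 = -29780131/ 35035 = -850.01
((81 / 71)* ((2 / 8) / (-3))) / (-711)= 3 / 22436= 0.00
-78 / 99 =-26 / 33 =-0.79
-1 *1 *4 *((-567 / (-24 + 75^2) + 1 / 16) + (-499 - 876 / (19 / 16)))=701924367 / 141892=4946.89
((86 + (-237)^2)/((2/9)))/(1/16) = 4050360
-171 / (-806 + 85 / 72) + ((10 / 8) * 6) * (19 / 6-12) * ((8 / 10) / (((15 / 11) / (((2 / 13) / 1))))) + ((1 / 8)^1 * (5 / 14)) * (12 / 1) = -1655135161 / 316390620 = -5.23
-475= -475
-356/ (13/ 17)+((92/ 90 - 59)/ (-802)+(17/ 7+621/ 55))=-451.75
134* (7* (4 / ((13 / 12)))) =45024 / 13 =3463.38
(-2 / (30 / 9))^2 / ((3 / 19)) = 57 / 25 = 2.28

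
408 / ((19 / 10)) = 4080 / 19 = 214.74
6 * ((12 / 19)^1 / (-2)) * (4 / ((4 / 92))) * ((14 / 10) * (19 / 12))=-1932 / 5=-386.40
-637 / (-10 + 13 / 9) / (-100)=-819 / 1100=-0.74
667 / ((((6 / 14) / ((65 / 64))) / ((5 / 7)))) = 216775 / 192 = 1129.04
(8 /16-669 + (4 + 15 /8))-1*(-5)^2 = -5501 /8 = -687.62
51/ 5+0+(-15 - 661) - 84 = -3749/ 5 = -749.80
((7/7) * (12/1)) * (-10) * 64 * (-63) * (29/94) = 7015680/47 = 149269.79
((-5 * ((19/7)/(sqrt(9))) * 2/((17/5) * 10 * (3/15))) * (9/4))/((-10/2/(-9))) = -2565/476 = -5.39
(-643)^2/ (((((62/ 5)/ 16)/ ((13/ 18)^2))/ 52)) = 14469891.72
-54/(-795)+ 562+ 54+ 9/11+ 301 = 2675638/2915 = 917.89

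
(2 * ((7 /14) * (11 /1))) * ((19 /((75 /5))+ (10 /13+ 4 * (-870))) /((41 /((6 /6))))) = -7460233 /7995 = -933.11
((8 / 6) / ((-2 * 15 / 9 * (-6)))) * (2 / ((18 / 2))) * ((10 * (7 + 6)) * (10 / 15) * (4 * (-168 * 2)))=-46592 / 27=-1725.63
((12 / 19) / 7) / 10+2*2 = 4.01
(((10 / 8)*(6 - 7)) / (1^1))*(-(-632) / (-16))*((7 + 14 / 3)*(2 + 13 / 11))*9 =1451625 / 88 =16495.74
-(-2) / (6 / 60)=20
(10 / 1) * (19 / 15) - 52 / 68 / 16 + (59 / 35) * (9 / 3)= 504827 / 28560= 17.68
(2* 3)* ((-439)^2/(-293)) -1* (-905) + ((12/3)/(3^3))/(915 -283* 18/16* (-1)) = -237413301473/78057837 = -3041.50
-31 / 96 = -0.32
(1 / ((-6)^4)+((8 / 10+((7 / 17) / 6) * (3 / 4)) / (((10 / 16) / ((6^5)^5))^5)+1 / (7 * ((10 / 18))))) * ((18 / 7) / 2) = 399620584972162162746253182083678325297173330726524476255401908632516084851543615774917740965055408678599423 / 1874250000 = 213216265157882973320663300000000000000000000000000000000000000000000000000000000000000000000000000.00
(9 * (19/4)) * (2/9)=9.50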